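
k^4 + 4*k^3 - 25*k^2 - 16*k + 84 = (k - 3)*(k - 2)*(k + 2)*(k + 7)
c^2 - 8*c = c*(c - 8)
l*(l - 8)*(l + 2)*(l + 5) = l^4 - l^3 - 46*l^2 - 80*l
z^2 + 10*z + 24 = (z + 4)*(z + 6)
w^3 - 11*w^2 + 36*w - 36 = (w - 6)*(w - 3)*(w - 2)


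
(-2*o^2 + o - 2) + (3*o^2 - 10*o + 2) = o^2 - 9*o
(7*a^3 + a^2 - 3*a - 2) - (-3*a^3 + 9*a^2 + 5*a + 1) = 10*a^3 - 8*a^2 - 8*a - 3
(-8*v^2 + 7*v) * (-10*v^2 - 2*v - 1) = 80*v^4 - 54*v^3 - 6*v^2 - 7*v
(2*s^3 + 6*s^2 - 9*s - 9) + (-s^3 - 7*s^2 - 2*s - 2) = s^3 - s^2 - 11*s - 11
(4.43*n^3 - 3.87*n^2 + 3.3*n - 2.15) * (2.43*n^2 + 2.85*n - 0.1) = 10.7649*n^5 + 3.2214*n^4 - 3.4535*n^3 + 4.5675*n^2 - 6.4575*n + 0.215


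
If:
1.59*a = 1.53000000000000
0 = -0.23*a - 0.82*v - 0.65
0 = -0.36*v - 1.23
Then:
No Solution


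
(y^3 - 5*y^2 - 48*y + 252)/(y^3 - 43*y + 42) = (y - 6)/(y - 1)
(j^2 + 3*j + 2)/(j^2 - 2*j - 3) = (j + 2)/(j - 3)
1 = 1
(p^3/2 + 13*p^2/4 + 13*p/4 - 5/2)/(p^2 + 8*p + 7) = (2*p^3 + 13*p^2 + 13*p - 10)/(4*(p^2 + 8*p + 7))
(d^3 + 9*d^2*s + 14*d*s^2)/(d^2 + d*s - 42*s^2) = d*(-d - 2*s)/(-d + 6*s)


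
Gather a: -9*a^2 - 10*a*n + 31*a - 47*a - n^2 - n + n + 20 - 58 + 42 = -9*a^2 + a*(-10*n - 16) - n^2 + 4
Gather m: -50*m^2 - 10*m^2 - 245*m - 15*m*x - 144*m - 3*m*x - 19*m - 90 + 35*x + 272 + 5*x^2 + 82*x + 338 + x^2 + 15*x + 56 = -60*m^2 + m*(-18*x - 408) + 6*x^2 + 132*x + 576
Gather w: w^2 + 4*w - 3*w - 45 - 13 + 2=w^2 + w - 56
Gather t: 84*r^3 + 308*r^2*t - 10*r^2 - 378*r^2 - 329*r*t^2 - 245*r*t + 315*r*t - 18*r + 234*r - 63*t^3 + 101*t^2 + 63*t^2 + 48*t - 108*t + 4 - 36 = 84*r^3 - 388*r^2 + 216*r - 63*t^3 + t^2*(164 - 329*r) + t*(308*r^2 + 70*r - 60) - 32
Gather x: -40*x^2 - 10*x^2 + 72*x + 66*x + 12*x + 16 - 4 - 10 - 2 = -50*x^2 + 150*x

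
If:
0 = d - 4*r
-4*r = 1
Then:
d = -1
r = -1/4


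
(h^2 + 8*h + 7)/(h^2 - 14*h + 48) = (h^2 + 8*h + 7)/(h^2 - 14*h + 48)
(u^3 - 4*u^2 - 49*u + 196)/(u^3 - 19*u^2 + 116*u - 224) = (u + 7)/(u - 8)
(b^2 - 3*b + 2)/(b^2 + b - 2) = (b - 2)/(b + 2)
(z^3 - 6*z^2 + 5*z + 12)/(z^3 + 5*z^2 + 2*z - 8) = (z^3 - 6*z^2 + 5*z + 12)/(z^3 + 5*z^2 + 2*z - 8)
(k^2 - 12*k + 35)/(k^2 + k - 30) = (k - 7)/(k + 6)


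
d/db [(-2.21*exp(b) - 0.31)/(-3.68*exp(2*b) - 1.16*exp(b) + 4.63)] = (-(2.21*exp(b) + 0.31)*(7.36*exp(b) + 1.16) + 8.1328*exp(2*b) + 2.5636*exp(b) - 10.2323)*exp(b)/(3.68*exp(2*b) + 1.16*exp(b) - 4.63)^2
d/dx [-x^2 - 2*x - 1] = -2*x - 2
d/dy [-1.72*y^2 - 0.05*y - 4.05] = -3.44*y - 0.05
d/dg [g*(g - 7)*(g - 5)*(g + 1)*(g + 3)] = 5*g^4 - 32*g^3 - 30*g^2 + 208*g + 105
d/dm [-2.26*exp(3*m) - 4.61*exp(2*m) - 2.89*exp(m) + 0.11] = (-6.78*exp(2*m) - 9.22*exp(m) - 2.89)*exp(m)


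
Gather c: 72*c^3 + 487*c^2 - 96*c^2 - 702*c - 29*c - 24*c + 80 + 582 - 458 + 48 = 72*c^3 + 391*c^2 - 755*c + 252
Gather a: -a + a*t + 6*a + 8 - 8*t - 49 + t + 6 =a*(t + 5) - 7*t - 35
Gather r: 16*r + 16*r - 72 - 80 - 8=32*r - 160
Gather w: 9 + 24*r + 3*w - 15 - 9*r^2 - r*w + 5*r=-9*r^2 + 29*r + w*(3 - r) - 6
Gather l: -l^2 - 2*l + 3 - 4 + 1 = -l^2 - 2*l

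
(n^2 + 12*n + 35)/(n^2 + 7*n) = (n + 5)/n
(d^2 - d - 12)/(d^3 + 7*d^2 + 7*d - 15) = (d - 4)/(d^2 + 4*d - 5)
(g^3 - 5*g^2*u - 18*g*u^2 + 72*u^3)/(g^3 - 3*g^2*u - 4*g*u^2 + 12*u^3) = (-g^2 + 2*g*u + 24*u^2)/(-g^2 + 4*u^2)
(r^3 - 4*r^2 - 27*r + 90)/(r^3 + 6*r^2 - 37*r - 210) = (r - 3)/(r + 7)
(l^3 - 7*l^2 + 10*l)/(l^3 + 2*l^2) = (l^2 - 7*l + 10)/(l*(l + 2))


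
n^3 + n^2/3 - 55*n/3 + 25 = (n - 3)*(n - 5/3)*(n + 5)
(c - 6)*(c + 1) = c^2 - 5*c - 6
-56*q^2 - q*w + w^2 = (-8*q + w)*(7*q + w)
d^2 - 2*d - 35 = (d - 7)*(d + 5)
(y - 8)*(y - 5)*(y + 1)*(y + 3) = y^4 - 9*y^3 - 9*y^2 + 121*y + 120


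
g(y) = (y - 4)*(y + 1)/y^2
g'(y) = (y - 4)/y^2 + (y + 1)/y^2 - 2*(y - 4)*(y + 1)/y^3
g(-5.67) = 1.40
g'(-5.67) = 0.05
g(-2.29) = 1.55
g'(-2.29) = -0.09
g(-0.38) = -18.81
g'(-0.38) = -125.02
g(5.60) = 0.34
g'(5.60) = 0.14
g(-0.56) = -6.40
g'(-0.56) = -35.99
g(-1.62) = 1.33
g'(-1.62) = -0.74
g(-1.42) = 1.13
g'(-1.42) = -1.31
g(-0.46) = -11.38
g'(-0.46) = -68.01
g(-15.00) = 1.18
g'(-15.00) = 0.01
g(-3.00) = 1.56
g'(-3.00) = 0.04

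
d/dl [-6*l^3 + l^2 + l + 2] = -18*l^2 + 2*l + 1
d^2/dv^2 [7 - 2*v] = 0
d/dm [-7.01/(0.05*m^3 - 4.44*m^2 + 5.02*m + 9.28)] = (1.0515*m^2 - 62.2488*m + 35.1902)/(0.05*m^3 - 4.44*m^2 + 5.02*m + 9.28)^2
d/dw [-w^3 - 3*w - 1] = -3*w^2 - 3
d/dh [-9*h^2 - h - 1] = -18*h - 1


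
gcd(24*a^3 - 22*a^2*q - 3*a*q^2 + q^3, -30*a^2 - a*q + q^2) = -6*a + q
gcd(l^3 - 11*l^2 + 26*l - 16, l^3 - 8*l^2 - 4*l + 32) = l^2 - 10*l + 16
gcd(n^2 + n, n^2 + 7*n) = n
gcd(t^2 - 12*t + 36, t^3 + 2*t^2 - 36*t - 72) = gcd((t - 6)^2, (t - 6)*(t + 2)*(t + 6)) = t - 6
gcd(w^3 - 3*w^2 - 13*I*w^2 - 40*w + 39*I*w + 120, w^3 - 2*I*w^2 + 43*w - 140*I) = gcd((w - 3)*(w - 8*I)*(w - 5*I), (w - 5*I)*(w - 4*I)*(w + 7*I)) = w - 5*I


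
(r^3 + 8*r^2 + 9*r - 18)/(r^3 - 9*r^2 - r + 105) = (r^2 + 5*r - 6)/(r^2 - 12*r + 35)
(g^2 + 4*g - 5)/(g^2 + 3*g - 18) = (g^2 + 4*g - 5)/(g^2 + 3*g - 18)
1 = 1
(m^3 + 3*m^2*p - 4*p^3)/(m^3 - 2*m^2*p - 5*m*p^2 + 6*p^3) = (-m - 2*p)/(-m + 3*p)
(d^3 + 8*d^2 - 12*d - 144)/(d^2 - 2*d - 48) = (d^2 + 2*d - 24)/(d - 8)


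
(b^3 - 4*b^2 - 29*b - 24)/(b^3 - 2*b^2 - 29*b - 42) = (b^2 - 7*b - 8)/(b^2 - 5*b - 14)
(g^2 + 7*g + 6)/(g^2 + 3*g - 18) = (g + 1)/(g - 3)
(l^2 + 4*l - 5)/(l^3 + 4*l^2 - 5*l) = 1/l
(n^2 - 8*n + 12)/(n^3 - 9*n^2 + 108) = (n - 2)/(n^2 - 3*n - 18)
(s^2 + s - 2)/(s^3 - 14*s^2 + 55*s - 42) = (s + 2)/(s^2 - 13*s + 42)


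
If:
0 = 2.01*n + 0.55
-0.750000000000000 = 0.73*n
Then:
No Solution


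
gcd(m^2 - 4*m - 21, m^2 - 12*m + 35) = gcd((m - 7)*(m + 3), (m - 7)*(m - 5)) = m - 7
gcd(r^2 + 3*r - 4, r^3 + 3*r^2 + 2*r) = 1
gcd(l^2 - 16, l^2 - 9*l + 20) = l - 4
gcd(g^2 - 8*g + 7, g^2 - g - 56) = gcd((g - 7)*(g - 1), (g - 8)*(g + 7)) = 1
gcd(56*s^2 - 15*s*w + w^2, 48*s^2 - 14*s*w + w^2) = 8*s - w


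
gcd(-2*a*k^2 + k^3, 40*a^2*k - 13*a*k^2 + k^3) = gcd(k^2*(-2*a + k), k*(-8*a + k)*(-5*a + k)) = k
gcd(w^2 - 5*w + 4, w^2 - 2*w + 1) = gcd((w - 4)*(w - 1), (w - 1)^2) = w - 1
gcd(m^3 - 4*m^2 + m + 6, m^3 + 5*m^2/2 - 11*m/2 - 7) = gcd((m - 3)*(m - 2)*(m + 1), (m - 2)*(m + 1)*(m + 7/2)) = m^2 - m - 2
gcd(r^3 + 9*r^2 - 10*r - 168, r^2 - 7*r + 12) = r - 4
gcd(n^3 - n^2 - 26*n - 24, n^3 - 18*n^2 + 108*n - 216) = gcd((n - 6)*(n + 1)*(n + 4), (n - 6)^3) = n - 6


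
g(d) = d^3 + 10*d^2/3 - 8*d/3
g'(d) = 3*d^2 + 20*d/3 - 8/3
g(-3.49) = 7.40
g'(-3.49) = 10.61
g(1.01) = 1.74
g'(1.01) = 7.13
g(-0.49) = 1.99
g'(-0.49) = -5.21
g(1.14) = 2.77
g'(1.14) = 8.83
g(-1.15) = 5.95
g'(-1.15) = -6.37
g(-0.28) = 0.99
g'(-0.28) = -4.30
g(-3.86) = 2.45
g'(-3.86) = 16.30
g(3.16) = 56.41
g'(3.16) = 48.36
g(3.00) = 49.00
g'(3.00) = 44.33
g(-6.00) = -80.00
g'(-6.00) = 65.33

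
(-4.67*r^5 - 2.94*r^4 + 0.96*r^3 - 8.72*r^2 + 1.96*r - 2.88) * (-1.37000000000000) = 6.3979*r^5 + 4.0278*r^4 - 1.3152*r^3 + 11.9464*r^2 - 2.6852*r + 3.9456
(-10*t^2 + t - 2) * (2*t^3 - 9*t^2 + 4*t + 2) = -20*t^5 + 92*t^4 - 53*t^3 + 2*t^2 - 6*t - 4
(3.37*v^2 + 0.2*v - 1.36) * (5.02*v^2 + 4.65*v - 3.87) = 16.9174*v^4 + 16.6745*v^3 - 18.9391*v^2 - 7.098*v + 5.2632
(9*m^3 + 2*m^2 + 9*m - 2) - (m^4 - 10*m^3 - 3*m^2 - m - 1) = -m^4 + 19*m^3 + 5*m^2 + 10*m - 1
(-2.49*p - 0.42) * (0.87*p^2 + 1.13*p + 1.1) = -2.1663*p^3 - 3.1791*p^2 - 3.2136*p - 0.462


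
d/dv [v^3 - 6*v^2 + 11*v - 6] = 3*v^2 - 12*v + 11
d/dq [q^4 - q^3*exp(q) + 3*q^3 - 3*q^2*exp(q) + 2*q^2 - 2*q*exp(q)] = -q^3*exp(q) + 4*q^3 - 6*q^2*exp(q) + 9*q^2 - 8*q*exp(q) + 4*q - 2*exp(q)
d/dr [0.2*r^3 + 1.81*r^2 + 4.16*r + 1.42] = 0.6*r^2 + 3.62*r + 4.16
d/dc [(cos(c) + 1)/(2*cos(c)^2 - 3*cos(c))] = (4*cos(c) + cos(2*c) - 2)*sin(c)/((2*cos(c) - 3)^2*cos(c)^2)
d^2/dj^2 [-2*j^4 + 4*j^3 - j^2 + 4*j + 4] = -24*j^2 + 24*j - 2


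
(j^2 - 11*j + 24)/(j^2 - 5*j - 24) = (j - 3)/(j + 3)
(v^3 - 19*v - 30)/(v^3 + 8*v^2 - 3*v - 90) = (v^3 - 19*v - 30)/(v^3 + 8*v^2 - 3*v - 90)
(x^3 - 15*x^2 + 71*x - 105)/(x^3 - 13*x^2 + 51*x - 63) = (x - 5)/(x - 3)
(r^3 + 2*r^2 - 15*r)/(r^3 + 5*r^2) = (r - 3)/r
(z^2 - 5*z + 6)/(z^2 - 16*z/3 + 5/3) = 3*(z^2 - 5*z + 6)/(3*z^2 - 16*z + 5)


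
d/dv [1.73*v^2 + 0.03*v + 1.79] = 3.46*v + 0.03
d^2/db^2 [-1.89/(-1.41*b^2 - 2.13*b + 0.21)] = (-7.515018*b^2 - 11.352474*b + 1.89*(2.82*b + 2.13)*(5.64*b + 4.26) + 1.119258)/(1.41*b^2 + 2.13*b - 0.21)^3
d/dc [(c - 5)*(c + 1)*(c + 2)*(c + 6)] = 4*c^3 + 12*c^2 - 50*c - 88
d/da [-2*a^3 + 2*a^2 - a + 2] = -6*a^2 + 4*a - 1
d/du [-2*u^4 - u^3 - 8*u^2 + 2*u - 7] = -8*u^3 - 3*u^2 - 16*u + 2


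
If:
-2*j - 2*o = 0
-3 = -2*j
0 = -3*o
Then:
No Solution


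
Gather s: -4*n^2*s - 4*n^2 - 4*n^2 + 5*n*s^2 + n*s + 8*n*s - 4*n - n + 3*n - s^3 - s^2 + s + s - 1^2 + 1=-8*n^2 - 2*n - s^3 + s^2*(5*n - 1) + s*(-4*n^2 + 9*n + 2)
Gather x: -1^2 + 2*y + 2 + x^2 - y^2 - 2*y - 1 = x^2 - y^2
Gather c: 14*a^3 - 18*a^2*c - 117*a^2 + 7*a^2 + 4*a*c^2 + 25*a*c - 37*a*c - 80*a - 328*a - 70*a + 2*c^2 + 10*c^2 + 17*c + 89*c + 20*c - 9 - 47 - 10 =14*a^3 - 110*a^2 - 478*a + c^2*(4*a + 12) + c*(-18*a^2 - 12*a + 126) - 66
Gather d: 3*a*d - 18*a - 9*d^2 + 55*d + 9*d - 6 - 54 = -18*a - 9*d^2 + d*(3*a + 64) - 60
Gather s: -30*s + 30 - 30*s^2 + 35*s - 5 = -30*s^2 + 5*s + 25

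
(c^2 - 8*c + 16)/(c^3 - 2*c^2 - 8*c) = (c - 4)/(c*(c + 2))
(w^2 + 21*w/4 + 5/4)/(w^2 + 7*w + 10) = (w + 1/4)/(w + 2)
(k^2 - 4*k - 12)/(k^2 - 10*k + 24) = (k + 2)/(k - 4)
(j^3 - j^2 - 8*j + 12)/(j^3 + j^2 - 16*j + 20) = (j + 3)/(j + 5)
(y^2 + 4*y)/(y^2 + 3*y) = (y + 4)/(y + 3)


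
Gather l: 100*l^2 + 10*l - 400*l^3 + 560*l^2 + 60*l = -400*l^3 + 660*l^2 + 70*l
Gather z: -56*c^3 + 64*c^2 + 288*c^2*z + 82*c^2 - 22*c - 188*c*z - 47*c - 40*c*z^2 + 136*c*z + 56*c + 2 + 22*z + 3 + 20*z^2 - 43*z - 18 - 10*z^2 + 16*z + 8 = -56*c^3 + 146*c^2 - 13*c + z^2*(10 - 40*c) + z*(288*c^2 - 52*c - 5) - 5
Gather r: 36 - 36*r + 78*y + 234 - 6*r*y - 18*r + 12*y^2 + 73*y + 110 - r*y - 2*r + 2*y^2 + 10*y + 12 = r*(-7*y - 56) + 14*y^2 + 161*y + 392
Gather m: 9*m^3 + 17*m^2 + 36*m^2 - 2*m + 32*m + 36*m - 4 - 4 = 9*m^3 + 53*m^2 + 66*m - 8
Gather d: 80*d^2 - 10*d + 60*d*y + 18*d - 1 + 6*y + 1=80*d^2 + d*(60*y + 8) + 6*y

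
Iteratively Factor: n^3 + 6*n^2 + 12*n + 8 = (n + 2)*(n^2 + 4*n + 4) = (n + 2)^2*(n + 2)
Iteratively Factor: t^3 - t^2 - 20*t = (t + 4)*(t^2 - 5*t) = t*(t + 4)*(t - 5)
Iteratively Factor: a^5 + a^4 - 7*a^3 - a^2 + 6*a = (a - 1)*(a^4 + 2*a^3 - 5*a^2 - 6*a) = (a - 1)*(a + 3)*(a^3 - a^2 - 2*a) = a*(a - 1)*(a + 3)*(a^2 - a - 2) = a*(a - 1)*(a + 1)*(a + 3)*(a - 2)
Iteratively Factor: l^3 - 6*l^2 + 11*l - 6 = (l - 1)*(l^2 - 5*l + 6) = (l - 3)*(l - 1)*(l - 2)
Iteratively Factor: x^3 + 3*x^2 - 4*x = (x - 1)*(x^2 + 4*x) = (x - 1)*(x + 4)*(x)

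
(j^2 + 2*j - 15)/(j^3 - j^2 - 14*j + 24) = (j + 5)/(j^2 + 2*j - 8)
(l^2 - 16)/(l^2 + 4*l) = (l - 4)/l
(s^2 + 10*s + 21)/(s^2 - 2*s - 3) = (s^2 + 10*s + 21)/(s^2 - 2*s - 3)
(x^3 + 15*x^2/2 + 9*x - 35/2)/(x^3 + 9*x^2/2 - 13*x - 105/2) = (2*x^2 + 5*x - 7)/(2*x^2 - x - 21)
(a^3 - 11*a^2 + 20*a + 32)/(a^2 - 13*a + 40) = (a^2 - 3*a - 4)/(a - 5)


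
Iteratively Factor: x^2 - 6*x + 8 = (x - 2)*(x - 4)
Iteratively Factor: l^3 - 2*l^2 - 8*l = (l)*(l^2 - 2*l - 8) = l*(l + 2)*(l - 4)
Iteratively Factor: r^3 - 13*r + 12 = (r - 1)*(r^2 + r - 12) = (r - 3)*(r - 1)*(r + 4)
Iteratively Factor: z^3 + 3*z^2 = (z + 3)*(z^2) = z*(z + 3)*(z)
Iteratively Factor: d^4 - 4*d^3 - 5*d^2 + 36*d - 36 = (d + 3)*(d^3 - 7*d^2 + 16*d - 12) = (d - 2)*(d + 3)*(d^2 - 5*d + 6) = (d - 3)*(d - 2)*(d + 3)*(d - 2)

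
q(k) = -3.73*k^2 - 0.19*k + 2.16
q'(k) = -7.46*k - 0.19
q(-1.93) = -11.37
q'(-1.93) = 14.21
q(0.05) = 2.14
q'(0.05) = -0.56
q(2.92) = -30.20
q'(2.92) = -21.97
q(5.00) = -92.04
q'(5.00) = -37.49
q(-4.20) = -62.84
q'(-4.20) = 31.14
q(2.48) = -21.25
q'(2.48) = -18.69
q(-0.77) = 0.09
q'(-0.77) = 5.55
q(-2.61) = -22.75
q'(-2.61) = 19.28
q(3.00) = -31.98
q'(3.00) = -22.57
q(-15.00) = -834.24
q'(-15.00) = 111.71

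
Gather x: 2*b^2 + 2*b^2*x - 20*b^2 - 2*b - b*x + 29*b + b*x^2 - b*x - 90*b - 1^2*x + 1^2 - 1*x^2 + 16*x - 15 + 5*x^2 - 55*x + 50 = -18*b^2 - 63*b + x^2*(b + 4) + x*(2*b^2 - 2*b - 40) + 36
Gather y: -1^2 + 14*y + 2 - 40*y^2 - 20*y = -40*y^2 - 6*y + 1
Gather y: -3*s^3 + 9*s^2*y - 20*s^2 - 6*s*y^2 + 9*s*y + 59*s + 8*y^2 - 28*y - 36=-3*s^3 - 20*s^2 + 59*s + y^2*(8 - 6*s) + y*(9*s^2 + 9*s - 28) - 36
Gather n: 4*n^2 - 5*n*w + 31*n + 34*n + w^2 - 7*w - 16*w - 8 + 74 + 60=4*n^2 + n*(65 - 5*w) + w^2 - 23*w + 126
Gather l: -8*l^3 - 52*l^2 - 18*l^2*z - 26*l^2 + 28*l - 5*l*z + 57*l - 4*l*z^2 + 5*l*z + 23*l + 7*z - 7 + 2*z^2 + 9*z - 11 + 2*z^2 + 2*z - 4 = -8*l^3 + l^2*(-18*z - 78) + l*(108 - 4*z^2) + 4*z^2 + 18*z - 22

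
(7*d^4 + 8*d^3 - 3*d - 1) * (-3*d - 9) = -21*d^5 - 87*d^4 - 72*d^3 + 9*d^2 + 30*d + 9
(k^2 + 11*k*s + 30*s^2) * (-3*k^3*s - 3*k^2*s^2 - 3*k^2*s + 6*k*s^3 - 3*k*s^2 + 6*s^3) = -3*k^5*s - 36*k^4*s^2 - 3*k^4*s - 117*k^3*s^3 - 36*k^3*s^2 - 24*k^2*s^4 - 117*k^2*s^3 + 180*k*s^5 - 24*k*s^4 + 180*s^5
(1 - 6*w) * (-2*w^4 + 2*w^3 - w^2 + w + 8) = 12*w^5 - 14*w^4 + 8*w^3 - 7*w^2 - 47*w + 8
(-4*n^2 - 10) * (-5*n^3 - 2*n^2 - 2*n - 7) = 20*n^5 + 8*n^4 + 58*n^3 + 48*n^2 + 20*n + 70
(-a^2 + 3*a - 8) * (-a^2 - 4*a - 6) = a^4 + a^3 + 2*a^2 + 14*a + 48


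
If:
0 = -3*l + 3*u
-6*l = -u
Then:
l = 0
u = 0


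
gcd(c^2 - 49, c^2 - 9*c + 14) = c - 7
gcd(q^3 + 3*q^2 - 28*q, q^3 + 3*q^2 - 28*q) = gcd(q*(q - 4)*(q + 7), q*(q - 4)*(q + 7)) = q^3 + 3*q^2 - 28*q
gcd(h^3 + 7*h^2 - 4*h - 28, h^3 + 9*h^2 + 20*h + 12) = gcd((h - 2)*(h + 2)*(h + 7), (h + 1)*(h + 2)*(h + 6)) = h + 2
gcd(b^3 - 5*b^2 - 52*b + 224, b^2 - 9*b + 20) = b - 4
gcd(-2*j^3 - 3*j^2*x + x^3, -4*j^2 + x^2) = -2*j + x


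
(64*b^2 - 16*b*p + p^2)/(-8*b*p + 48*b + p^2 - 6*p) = (-8*b + p)/(p - 6)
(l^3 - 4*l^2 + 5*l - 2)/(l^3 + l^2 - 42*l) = (l^3 - 4*l^2 + 5*l - 2)/(l*(l^2 + l - 42))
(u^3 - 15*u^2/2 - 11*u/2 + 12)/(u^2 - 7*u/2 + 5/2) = (2*u^2 - 13*u - 24)/(2*u - 5)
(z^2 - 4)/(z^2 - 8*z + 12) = (z + 2)/(z - 6)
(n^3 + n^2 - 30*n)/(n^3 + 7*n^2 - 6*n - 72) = n*(n - 5)/(n^2 + n - 12)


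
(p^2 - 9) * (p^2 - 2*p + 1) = p^4 - 2*p^3 - 8*p^2 + 18*p - 9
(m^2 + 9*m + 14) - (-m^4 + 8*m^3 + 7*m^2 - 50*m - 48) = m^4 - 8*m^3 - 6*m^2 + 59*m + 62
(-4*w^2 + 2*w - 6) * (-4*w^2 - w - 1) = 16*w^4 - 4*w^3 + 26*w^2 + 4*w + 6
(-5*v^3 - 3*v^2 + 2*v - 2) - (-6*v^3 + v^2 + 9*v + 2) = v^3 - 4*v^2 - 7*v - 4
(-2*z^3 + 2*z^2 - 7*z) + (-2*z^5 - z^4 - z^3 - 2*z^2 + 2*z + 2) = -2*z^5 - z^4 - 3*z^3 - 5*z + 2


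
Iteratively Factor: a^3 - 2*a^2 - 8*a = (a + 2)*(a^2 - 4*a) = (a - 4)*(a + 2)*(a)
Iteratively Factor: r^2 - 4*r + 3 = (r - 3)*(r - 1)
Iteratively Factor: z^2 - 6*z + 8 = (z - 4)*(z - 2)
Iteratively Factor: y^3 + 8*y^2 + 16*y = (y)*(y^2 + 8*y + 16) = y*(y + 4)*(y + 4)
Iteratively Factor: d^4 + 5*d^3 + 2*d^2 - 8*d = (d + 4)*(d^3 + d^2 - 2*d) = (d + 2)*(d + 4)*(d^2 - d) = (d - 1)*(d + 2)*(d + 4)*(d)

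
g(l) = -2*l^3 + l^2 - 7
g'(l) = -6*l^2 + 2*l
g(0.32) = -6.96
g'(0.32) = 0.03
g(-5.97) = 454.19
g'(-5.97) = -225.79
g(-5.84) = 425.46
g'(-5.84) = -216.31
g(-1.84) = 8.84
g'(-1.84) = -23.99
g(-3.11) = 62.83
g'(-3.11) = -64.25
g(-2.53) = 31.79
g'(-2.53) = -43.47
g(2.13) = -21.79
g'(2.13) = -22.96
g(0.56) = -7.04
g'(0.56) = -0.76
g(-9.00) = 1532.00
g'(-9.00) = -504.00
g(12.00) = -3319.00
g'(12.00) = -840.00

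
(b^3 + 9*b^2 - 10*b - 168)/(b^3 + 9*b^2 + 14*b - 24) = (b^2 + 3*b - 28)/(b^2 + 3*b - 4)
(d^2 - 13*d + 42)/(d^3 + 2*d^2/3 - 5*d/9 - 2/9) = 9*(d^2 - 13*d + 42)/(9*d^3 + 6*d^2 - 5*d - 2)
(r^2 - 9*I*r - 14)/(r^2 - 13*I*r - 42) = (r - 2*I)/(r - 6*I)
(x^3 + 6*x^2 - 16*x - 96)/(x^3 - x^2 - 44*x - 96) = (x^2 + 2*x - 24)/(x^2 - 5*x - 24)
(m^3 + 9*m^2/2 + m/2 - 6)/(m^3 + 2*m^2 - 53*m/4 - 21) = 2*(m - 1)/(2*m - 7)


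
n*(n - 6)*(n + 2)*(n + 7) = n^4 + 3*n^3 - 40*n^2 - 84*n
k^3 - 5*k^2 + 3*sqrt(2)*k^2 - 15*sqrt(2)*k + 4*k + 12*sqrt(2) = (k - 4)*(k - 1)*(k + 3*sqrt(2))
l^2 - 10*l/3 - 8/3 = (l - 4)*(l + 2/3)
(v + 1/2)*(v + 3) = v^2 + 7*v/2 + 3/2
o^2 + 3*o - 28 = (o - 4)*(o + 7)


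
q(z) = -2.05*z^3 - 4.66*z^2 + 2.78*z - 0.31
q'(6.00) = -274.54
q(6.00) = -594.19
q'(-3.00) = -24.61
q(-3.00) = 4.76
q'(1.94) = -38.45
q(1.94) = -27.42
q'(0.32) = -0.83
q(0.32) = 0.04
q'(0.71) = -6.94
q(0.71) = -1.42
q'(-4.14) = -64.04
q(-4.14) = 53.77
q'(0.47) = -2.96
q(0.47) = -0.25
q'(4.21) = -145.46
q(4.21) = -224.17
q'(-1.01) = 5.92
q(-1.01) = -5.76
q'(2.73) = -68.50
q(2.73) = -69.16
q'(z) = -6.15*z^2 - 9.32*z + 2.78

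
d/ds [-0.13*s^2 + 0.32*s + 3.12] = 0.32 - 0.26*s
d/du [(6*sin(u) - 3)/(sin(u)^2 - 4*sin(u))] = 6*(sin(u) + cos(u)^2 - 3)*cos(u)/((sin(u) - 4)^2*sin(u)^2)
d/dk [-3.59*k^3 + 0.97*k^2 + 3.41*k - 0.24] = -10.77*k^2 + 1.94*k + 3.41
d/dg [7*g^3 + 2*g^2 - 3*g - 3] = 21*g^2 + 4*g - 3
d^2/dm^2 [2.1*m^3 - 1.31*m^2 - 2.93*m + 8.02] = 12.6*m - 2.62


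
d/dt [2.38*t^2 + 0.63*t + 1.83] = 4.76*t + 0.63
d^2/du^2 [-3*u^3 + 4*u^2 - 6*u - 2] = 8 - 18*u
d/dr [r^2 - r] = 2*r - 1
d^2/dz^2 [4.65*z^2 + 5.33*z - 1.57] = 9.30000000000000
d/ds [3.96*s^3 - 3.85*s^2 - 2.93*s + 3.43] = 11.88*s^2 - 7.7*s - 2.93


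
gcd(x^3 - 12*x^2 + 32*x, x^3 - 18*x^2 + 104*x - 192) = x^2 - 12*x + 32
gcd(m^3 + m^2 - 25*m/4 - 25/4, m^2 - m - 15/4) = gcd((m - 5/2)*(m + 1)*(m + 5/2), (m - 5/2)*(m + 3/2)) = m - 5/2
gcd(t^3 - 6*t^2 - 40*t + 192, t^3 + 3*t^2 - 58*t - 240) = t^2 - 2*t - 48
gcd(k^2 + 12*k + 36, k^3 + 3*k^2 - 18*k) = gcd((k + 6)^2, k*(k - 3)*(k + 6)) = k + 6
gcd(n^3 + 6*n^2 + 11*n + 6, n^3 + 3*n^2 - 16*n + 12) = 1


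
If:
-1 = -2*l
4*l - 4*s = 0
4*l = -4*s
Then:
No Solution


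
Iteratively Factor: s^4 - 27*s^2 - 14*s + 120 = (s + 3)*(s^3 - 3*s^2 - 18*s + 40) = (s - 5)*(s + 3)*(s^2 + 2*s - 8) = (s - 5)*(s - 2)*(s + 3)*(s + 4)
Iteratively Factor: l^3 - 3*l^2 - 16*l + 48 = (l - 3)*(l^2 - 16) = (l - 3)*(l + 4)*(l - 4)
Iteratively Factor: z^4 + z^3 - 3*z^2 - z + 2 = (z + 2)*(z^3 - z^2 - z + 1) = (z - 1)*(z + 2)*(z^2 - 1) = (z - 1)*(z + 1)*(z + 2)*(z - 1)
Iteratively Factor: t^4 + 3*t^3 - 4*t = (t)*(t^3 + 3*t^2 - 4) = t*(t + 2)*(t^2 + t - 2) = t*(t - 1)*(t + 2)*(t + 2)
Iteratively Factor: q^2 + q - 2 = (q - 1)*(q + 2)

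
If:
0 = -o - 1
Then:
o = -1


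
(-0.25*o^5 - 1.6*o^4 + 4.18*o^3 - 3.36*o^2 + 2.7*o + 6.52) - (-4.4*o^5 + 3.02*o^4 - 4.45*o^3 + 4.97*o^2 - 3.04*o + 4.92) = 4.15*o^5 - 4.62*o^4 + 8.63*o^3 - 8.33*o^2 + 5.74*o + 1.6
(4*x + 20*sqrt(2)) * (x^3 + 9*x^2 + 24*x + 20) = 4*x^4 + 20*sqrt(2)*x^3 + 36*x^3 + 96*x^2 + 180*sqrt(2)*x^2 + 80*x + 480*sqrt(2)*x + 400*sqrt(2)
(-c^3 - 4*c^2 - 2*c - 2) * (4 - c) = c^4 - 14*c^2 - 6*c - 8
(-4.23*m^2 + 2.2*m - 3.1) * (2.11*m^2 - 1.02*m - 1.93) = -8.9253*m^4 + 8.9566*m^3 - 0.6211*m^2 - 1.084*m + 5.983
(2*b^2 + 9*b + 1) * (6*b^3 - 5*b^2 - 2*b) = 12*b^5 + 44*b^4 - 43*b^3 - 23*b^2 - 2*b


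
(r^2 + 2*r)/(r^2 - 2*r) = (r + 2)/(r - 2)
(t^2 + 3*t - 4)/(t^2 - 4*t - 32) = (t - 1)/(t - 8)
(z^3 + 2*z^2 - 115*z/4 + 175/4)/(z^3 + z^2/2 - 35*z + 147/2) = (4*z^2 - 20*z + 25)/(2*(2*z^2 - 13*z + 21))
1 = 1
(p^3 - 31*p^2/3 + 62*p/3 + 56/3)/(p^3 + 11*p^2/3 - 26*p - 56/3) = (p - 7)/(p + 7)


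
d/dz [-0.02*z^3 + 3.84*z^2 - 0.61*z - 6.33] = -0.06*z^2 + 7.68*z - 0.61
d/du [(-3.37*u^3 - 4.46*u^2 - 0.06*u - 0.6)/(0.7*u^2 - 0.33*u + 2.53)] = (-2.359*u^4 + 2.2242*u^3 - 24.0645*u^2 - 21.7276*u - 0.3498)/(0.49*u^4 - 0.462*u^3 + 3.6509*u^2 - 1.6698*u + 6.4009)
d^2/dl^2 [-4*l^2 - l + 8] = -8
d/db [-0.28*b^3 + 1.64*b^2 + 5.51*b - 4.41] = -0.84*b^2 + 3.28*b + 5.51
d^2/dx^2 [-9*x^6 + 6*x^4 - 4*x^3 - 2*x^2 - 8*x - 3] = -270*x^4 + 72*x^2 - 24*x - 4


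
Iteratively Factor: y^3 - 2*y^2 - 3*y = (y + 1)*(y^2 - 3*y) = y*(y + 1)*(y - 3)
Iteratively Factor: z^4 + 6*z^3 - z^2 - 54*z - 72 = (z + 3)*(z^3 + 3*z^2 - 10*z - 24) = (z + 3)*(z + 4)*(z^2 - z - 6) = (z - 3)*(z + 3)*(z + 4)*(z + 2)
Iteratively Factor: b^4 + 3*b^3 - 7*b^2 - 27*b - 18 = (b + 3)*(b^3 - 7*b - 6) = (b - 3)*(b + 3)*(b^2 + 3*b + 2) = (b - 3)*(b + 1)*(b + 3)*(b + 2)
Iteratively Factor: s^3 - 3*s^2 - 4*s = (s + 1)*(s^2 - 4*s) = (s - 4)*(s + 1)*(s)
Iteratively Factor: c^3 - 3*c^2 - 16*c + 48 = (c - 4)*(c^2 + c - 12) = (c - 4)*(c + 4)*(c - 3)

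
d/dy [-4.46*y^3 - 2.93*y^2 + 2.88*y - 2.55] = -13.38*y^2 - 5.86*y + 2.88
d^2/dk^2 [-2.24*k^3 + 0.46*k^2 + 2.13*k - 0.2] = 0.92 - 13.44*k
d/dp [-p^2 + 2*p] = 2 - 2*p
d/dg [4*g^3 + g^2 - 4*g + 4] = 12*g^2 + 2*g - 4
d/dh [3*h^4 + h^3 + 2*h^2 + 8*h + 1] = 12*h^3 + 3*h^2 + 4*h + 8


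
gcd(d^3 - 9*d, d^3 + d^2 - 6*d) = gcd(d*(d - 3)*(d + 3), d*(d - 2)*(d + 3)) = d^2 + 3*d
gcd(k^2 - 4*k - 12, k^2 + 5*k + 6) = k + 2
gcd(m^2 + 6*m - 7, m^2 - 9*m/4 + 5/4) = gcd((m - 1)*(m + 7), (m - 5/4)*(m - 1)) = m - 1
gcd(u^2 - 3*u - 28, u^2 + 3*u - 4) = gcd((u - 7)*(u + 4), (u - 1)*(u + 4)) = u + 4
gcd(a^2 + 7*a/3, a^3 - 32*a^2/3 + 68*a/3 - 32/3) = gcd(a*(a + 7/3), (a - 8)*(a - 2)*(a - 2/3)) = 1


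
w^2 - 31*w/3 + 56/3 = (w - 8)*(w - 7/3)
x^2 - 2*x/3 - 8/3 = (x - 2)*(x + 4/3)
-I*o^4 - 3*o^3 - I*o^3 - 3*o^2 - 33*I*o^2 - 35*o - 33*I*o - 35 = (o - 7*I)*(o - I)*(o + 5*I)*(-I*o - I)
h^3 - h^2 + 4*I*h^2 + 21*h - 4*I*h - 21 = (h - 1)*(h - 3*I)*(h + 7*I)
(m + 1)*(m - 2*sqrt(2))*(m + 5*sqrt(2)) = m^3 + m^2 + 3*sqrt(2)*m^2 - 20*m + 3*sqrt(2)*m - 20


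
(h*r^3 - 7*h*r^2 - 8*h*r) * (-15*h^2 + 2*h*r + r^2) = -15*h^3*r^3 + 105*h^3*r^2 + 120*h^3*r + 2*h^2*r^4 - 14*h^2*r^3 - 16*h^2*r^2 + h*r^5 - 7*h*r^4 - 8*h*r^3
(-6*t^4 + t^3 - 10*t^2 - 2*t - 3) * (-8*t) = 48*t^5 - 8*t^4 + 80*t^3 + 16*t^2 + 24*t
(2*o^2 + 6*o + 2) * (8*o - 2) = 16*o^3 + 44*o^2 + 4*o - 4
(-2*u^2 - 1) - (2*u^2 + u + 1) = -4*u^2 - u - 2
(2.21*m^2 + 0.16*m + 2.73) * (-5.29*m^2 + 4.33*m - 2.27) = -11.6909*m^4 + 8.7229*m^3 - 18.7656*m^2 + 11.4577*m - 6.1971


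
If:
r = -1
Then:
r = -1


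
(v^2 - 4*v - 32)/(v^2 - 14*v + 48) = (v + 4)/(v - 6)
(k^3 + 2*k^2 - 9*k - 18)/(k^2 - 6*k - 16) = (k^2 - 9)/(k - 8)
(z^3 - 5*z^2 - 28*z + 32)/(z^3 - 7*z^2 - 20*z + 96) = (z - 1)/(z - 3)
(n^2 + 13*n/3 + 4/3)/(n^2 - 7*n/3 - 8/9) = 3*(n + 4)/(3*n - 8)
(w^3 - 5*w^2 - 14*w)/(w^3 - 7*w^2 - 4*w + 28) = w/(w - 2)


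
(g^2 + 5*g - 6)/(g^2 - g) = (g + 6)/g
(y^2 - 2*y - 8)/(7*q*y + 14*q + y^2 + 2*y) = (y - 4)/(7*q + y)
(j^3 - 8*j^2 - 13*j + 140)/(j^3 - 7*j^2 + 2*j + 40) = (j^2 - 3*j - 28)/(j^2 - 2*j - 8)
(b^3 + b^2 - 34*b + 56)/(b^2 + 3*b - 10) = (b^2 + 3*b - 28)/(b + 5)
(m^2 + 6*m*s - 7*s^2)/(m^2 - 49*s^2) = (-m + s)/(-m + 7*s)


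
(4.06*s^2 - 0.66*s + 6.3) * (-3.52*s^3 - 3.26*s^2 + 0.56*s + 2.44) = -14.2912*s^5 - 10.9124*s^4 - 17.7508*s^3 - 11.0012*s^2 + 1.9176*s + 15.372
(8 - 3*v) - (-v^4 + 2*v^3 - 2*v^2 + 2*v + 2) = v^4 - 2*v^3 + 2*v^2 - 5*v + 6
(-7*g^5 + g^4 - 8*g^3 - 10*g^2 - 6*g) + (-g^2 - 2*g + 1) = -7*g^5 + g^4 - 8*g^3 - 11*g^2 - 8*g + 1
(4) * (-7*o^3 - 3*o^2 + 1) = -28*o^3 - 12*o^2 + 4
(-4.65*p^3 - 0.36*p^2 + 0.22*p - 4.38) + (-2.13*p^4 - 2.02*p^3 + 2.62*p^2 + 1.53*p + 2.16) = -2.13*p^4 - 6.67*p^3 + 2.26*p^2 + 1.75*p - 2.22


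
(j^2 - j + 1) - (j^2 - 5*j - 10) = 4*j + 11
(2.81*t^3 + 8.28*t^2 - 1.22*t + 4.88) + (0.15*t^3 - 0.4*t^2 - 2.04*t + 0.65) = 2.96*t^3 + 7.88*t^2 - 3.26*t + 5.53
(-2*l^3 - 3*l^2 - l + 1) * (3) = -6*l^3 - 9*l^2 - 3*l + 3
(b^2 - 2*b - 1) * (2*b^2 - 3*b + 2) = 2*b^4 - 7*b^3 + 6*b^2 - b - 2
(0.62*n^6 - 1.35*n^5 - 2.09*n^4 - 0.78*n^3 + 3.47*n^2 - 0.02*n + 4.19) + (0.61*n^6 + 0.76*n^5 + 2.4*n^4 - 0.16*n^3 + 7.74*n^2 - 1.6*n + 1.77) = 1.23*n^6 - 0.59*n^5 + 0.31*n^4 - 0.94*n^3 + 11.21*n^2 - 1.62*n + 5.96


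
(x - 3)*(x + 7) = x^2 + 4*x - 21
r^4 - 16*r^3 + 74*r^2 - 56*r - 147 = (r - 7)^2*(r - 3)*(r + 1)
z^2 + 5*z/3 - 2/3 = (z - 1/3)*(z + 2)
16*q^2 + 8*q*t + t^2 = (4*q + t)^2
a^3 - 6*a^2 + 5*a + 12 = (a - 4)*(a - 3)*(a + 1)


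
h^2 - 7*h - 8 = (h - 8)*(h + 1)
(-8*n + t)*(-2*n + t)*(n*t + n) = 16*n^3*t + 16*n^3 - 10*n^2*t^2 - 10*n^2*t + n*t^3 + n*t^2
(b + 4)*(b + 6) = b^2 + 10*b + 24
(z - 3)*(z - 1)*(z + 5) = z^3 + z^2 - 17*z + 15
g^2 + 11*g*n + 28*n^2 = (g + 4*n)*(g + 7*n)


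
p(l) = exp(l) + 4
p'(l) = exp(l)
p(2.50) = 16.18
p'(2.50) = 12.18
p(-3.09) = 4.05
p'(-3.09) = 0.05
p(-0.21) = 4.81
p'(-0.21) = 0.81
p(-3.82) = 4.02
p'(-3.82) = 0.02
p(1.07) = 6.92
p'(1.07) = 2.92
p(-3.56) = 4.03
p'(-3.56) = 0.03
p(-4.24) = 4.01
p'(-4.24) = 0.01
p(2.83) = 20.95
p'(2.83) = 16.95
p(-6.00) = 4.00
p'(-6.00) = 0.00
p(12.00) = 162758.79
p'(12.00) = 162754.79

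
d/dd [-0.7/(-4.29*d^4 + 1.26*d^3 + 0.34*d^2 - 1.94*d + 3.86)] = (-12.012*d^3 + 2.646*d^2 + 0.476*d - 1.358)/(-4.29*d^4 + 1.26*d^3 + 0.34*d^2 - 1.94*d + 3.86)^2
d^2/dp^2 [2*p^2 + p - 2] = 4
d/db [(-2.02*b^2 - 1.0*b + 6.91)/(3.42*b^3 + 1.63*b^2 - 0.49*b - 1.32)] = (6.9084*b^4 + 6.84*b^3 - 68.2768*b^2 - 17.1938*b + 4.7059)/(11.6964*b^6 + 11.1492*b^5 - 0.6947*b^4 - 10.6262*b^3 - 4.0631*b^2 + 1.2936*b + 1.7424)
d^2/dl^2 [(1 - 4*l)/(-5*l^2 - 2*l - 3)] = 2*(4*(4*l - 1)*(5*l + 1)^2 - 3*(20*l + 1)*(5*l^2 + 2*l + 3))/(5*l^2 + 2*l + 3)^3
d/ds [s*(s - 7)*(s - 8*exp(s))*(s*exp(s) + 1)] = s*(s - 7)*(s + 1)*(s - 8*exp(s))*exp(s) - s*(s - 7)*(s*exp(s) + 1)*(8*exp(s) - 1) + s*(s - 8*exp(s))*(s*exp(s) + 1) + (s - 7)*(s - 8*exp(s))*(s*exp(s) + 1)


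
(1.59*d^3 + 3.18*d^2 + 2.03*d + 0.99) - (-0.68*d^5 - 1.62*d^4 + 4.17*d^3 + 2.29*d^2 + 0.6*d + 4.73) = 0.68*d^5 + 1.62*d^4 - 2.58*d^3 + 0.89*d^2 + 1.43*d - 3.74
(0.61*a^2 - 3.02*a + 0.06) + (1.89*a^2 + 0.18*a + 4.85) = 2.5*a^2 - 2.84*a + 4.91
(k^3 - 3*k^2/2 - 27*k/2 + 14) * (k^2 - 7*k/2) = k^5 - 5*k^4 - 33*k^3/4 + 245*k^2/4 - 49*k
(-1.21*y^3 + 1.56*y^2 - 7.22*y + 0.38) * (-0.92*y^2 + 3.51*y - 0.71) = 1.1132*y^5 - 5.6823*y^4 + 12.9771*y^3 - 26.7994*y^2 + 6.46*y - 0.2698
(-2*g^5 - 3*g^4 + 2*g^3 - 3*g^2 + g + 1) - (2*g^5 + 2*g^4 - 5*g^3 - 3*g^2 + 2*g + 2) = -4*g^5 - 5*g^4 + 7*g^3 - g - 1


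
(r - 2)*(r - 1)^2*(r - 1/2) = r^4 - 9*r^3/2 + 7*r^2 - 9*r/2 + 1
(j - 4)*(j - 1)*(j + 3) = j^3 - 2*j^2 - 11*j + 12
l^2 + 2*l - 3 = (l - 1)*(l + 3)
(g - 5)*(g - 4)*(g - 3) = g^3 - 12*g^2 + 47*g - 60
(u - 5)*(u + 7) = u^2 + 2*u - 35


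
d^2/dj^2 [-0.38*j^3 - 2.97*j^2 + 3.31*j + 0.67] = -2.28*j - 5.94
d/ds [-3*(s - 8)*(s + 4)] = 12 - 6*s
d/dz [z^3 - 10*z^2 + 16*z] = 3*z^2 - 20*z + 16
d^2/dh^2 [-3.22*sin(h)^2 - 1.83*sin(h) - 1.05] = 12.88*sin(h)^2 + 1.83*sin(h) - 6.44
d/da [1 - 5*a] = -5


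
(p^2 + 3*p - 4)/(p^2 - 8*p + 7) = (p + 4)/(p - 7)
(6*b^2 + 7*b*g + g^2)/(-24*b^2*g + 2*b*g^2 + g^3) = (-b - g)/(g*(4*b - g))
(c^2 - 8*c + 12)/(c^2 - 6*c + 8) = (c - 6)/(c - 4)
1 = 1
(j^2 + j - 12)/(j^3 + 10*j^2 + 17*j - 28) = (j - 3)/(j^2 + 6*j - 7)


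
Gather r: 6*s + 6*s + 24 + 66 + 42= 12*s + 132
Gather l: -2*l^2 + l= -2*l^2 + l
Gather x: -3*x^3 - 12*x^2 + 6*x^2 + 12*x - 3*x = -3*x^3 - 6*x^2 + 9*x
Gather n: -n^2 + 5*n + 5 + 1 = -n^2 + 5*n + 6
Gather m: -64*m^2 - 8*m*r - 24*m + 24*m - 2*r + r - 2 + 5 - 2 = -64*m^2 - 8*m*r - r + 1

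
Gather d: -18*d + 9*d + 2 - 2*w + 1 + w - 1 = -9*d - w + 2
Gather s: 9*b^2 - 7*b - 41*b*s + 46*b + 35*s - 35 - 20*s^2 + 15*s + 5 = 9*b^2 + 39*b - 20*s^2 + s*(50 - 41*b) - 30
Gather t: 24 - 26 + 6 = 4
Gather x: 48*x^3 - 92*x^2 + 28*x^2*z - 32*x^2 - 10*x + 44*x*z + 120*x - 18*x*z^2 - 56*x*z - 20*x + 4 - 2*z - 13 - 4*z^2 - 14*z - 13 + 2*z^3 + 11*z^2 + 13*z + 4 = 48*x^3 + x^2*(28*z - 124) + x*(-18*z^2 - 12*z + 90) + 2*z^3 + 7*z^2 - 3*z - 18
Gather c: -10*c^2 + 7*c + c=-10*c^2 + 8*c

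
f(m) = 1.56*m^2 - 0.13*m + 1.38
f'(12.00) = 37.31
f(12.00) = 224.46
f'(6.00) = 18.59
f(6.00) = 56.76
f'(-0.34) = -1.19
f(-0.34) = 1.60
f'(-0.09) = -0.41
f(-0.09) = 1.40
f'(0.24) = 0.62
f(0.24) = 1.44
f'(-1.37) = -4.40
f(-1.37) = 4.49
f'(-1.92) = -6.12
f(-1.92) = 7.38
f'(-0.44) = -1.50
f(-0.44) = 1.74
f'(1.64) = 4.99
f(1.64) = 5.36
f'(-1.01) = -3.28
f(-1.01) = 3.10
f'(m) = 3.12*m - 0.13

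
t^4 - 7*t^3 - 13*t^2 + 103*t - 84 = (t - 7)*(t - 3)*(t - 1)*(t + 4)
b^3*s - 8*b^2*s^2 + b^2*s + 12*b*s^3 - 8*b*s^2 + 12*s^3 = (b - 6*s)*(b - 2*s)*(b*s + s)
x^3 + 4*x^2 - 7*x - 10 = (x - 2)*(x + 1)*(x + 5)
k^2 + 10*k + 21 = (k + 3)*(k + 7)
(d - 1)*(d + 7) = d^2 + 6*d - 7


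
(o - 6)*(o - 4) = o^2 - 10*o + 24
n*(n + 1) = n^2 + n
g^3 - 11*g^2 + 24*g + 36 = (g - 6)^2*(g + 1)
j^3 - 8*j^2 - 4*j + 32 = (j - 8)*(j - 2)*(j + 2)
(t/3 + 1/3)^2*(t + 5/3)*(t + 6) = t^4/9 + 29*t^3/27 + 79*t^2/27 + 83*t/27 + 10/9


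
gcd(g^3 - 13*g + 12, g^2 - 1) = g - 1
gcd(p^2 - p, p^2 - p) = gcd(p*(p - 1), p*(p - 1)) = p^2 - p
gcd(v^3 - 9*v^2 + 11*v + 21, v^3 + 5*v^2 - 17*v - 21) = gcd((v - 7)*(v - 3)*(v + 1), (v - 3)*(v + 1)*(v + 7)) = v^2 - 2*v - 3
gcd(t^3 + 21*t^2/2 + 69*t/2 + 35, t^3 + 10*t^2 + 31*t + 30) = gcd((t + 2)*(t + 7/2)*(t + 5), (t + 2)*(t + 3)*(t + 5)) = t^2 + 7*t + 10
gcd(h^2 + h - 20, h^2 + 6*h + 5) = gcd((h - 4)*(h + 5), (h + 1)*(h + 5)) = h + 5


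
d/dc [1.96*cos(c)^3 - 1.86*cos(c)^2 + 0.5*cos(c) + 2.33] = (-5.88*cos(c)^2 + 3.72*cos(c) - 0.5)*sin(c)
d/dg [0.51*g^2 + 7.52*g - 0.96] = 1.02*g + 7.52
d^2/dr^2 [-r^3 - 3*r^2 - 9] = -6*r - 6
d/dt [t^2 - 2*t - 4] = 2*t - 2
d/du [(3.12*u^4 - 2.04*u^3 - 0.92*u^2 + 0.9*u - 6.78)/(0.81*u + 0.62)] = (7.5816*u^4 + 4.4328*u^3 - 4.5396*u^2 - 1.1408*u + 6.0498)/(0.6561*u^2 + 1.0044*u + 0.3844)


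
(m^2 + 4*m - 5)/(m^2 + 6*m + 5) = (m - 1)/(m + 1)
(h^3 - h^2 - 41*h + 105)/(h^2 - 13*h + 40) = (h^2 + 4*h - 21)/(h - 8)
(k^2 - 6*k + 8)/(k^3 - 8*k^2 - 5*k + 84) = (k - 2)/(k^2 - 4*k - 21)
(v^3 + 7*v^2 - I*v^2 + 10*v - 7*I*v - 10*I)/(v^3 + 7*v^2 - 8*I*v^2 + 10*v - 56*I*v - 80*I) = (v - I)/(v - 8*I)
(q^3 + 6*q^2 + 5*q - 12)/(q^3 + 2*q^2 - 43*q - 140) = (q^2 + 2*q - 3)/(q^2 - 2*q - 35)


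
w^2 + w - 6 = (w - 2)*(w + 3)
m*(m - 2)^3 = m^4 - 6*m^3 + 12*m^2 - 8*m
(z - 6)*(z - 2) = z^2 - 8*z + 12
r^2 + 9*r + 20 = (r + 4)*(r + 5)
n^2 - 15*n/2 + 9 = (n - 6)*(n - 3/2)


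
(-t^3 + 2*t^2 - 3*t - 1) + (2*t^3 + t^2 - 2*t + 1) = t^3 + 3*t^2 - 5*t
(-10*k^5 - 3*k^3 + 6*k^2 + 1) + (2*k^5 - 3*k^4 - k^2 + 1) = -8*k^5 - 3*k^4 - 3*k^3 + 5*k^2 + 2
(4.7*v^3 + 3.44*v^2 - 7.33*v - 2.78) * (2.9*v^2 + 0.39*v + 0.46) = 13.63*v^5 + 11.809*v^4 - 17.7534*v^3 - 9.3383*v^2 - 4.456*v - 1.2788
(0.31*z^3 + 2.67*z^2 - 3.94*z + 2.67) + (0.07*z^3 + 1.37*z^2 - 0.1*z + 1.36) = 0.38*z^3 + 4.04*z^2 - 4.04*z + 4.03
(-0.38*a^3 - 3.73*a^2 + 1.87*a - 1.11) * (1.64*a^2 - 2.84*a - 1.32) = -0.6232*a^5 - 5.038*a^4 + 14.1616*a^3 - 2.2076*a^2 + 0.684*a + 1.4652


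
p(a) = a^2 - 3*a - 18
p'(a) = 2*a - 3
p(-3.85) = 8.37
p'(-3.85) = -10.70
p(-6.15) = 38.27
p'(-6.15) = -15.30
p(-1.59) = -10.70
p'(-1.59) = -6.18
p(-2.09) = -7.36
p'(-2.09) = -7.18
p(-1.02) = -13.90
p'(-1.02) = -5.04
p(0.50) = -19.25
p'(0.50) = -2.00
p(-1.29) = -12.47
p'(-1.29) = -5.58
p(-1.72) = -9.88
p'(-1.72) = -6.44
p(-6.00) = 36.00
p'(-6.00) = -15.00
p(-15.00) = 252.00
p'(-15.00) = -33.00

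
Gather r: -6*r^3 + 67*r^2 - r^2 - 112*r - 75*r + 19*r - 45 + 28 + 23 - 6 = -6*r^3 + 66*r^2 - 168*r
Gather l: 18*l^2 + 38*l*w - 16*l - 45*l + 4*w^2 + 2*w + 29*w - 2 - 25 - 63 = 18*l^2 + l*(38*w - 61) + 4*w^2 + 31*w - 90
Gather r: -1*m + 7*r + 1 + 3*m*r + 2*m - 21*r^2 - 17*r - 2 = m - 21*r^2 + r*(3*m - 10) - 1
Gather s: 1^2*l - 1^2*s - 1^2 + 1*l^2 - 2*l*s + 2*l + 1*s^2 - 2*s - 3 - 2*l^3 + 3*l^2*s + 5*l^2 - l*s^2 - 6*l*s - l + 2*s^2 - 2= -2*l^3 + 6*l^2 + 2*l + s^2*(3 - l) + s*(3*l^2 - 8*l - 3) - 6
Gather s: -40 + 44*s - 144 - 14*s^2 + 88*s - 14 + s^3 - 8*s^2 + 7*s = s^3 - 22*s^2 + 139*s - 198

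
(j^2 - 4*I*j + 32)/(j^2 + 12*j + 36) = (j^2 - 4*I*j + 32)/(j^2 + 12*j + 36)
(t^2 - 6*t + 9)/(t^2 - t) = (t^2 - 6*t + 9)/(t*(t - 1))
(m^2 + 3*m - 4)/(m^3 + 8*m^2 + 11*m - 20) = 1/(m + 5)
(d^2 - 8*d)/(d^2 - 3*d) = (d - 8)/(d - 3)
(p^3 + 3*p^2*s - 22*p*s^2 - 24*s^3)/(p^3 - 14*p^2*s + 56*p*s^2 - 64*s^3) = (p^2 + 7*p*s + 6*s^2)/(p^2 - 10*p*s + 16*s^2)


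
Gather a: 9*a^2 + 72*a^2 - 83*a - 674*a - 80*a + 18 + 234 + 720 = 81*a^2 - 837*a + 972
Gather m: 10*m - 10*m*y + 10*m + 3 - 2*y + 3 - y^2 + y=m*(20 - 10*y) - y^2 - y + 6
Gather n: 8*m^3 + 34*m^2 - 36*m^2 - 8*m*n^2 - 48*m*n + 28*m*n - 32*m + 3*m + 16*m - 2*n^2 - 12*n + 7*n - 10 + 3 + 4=8*m^3 - 2*m^2 - 13*m + n^2*(-8*m - 2) + n*(-20*m - 5) - 3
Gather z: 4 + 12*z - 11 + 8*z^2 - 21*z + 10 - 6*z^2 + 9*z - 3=2*z^2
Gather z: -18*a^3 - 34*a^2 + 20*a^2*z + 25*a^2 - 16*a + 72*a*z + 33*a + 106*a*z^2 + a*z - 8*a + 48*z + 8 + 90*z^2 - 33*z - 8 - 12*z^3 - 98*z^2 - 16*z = -18*a^3 - 9*a^2 + 9*a - 12*z^3 + z^2*(106*a - 8) + z*(20*a^2 + 73*a - 1)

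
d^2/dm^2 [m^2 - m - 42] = 2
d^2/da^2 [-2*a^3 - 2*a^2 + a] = -12*a - 4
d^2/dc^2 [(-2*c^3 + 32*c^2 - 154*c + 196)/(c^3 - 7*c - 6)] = 16*(4*c^6 - 63*c^5 + 222*c^4 + 21*c^3 - 1239*c^2 + 414*c + 2153)/(c^9 - 21*c^7 - 18*c^6 + 147*c^5 + 252*c^4 - 235*c^3 - 882*c^2 - 756*c - 216)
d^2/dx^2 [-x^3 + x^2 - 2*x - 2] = 2 - 6*x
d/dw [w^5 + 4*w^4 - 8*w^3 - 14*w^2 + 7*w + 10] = 5*w^4 + 16*w^3 - 24*w^2 - 28*w + 7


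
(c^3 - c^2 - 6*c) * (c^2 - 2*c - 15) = c^5 - 3*c^4 - 19*c^3 + 27*c^2 + 90*c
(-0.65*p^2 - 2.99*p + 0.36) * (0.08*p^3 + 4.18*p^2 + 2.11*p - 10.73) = -0.052*p^5 - 2.9562*p^4 - 13.8409*p^3 + 2.1704*p^2 + 32.8423*p - 3.8628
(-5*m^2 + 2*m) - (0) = -5*m^2 + 2*m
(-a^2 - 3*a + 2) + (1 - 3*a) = -a^2 - 6*a + 3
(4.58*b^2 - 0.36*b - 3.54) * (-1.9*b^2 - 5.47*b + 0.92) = -8.702*b^4 - 24.3686*b^3 + 12.9088*b^2 + 19.0326*b - 3.2568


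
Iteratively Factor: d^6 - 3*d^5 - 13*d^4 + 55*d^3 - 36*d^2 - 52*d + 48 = (d - 3)*(d^5 - 13*d^3 + 16*d^2 + 12*d - 16) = (d - 3)*(d + 4)*(d^4 - 4*d^3 + 3*d^2 + 4*d - 4) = (d - 3)*(d - 1)*(d + 4)*(d^3 - 3*d^2 + 4) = (d - 3)*(d - 1)*(d + 1)*(d + 4)*(d^2 - 4*d + 4) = (d - 3)*(d - 2)*(d - 1)*(d + 1)*(d + 4)*(d - 2)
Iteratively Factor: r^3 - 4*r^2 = (r)*(r^2 - 4*r) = r^2*(r - 4)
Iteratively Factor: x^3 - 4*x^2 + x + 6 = (x + 1)*(x^2 - 5*x + 6) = (x - 3)*(x + 1)*(x - 2)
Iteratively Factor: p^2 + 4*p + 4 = (p + 2)*(p + 2)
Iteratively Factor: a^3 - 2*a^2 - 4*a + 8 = (a + 2)*(a^2 - 4*a + 4) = (a - 2)*(a + 2)*(a - 2)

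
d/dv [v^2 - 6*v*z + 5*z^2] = 2*v - 6*z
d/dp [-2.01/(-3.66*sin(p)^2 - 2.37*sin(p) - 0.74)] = -(14.7132*sin(p) + 4.7637)*cos(p)/(3.66*sin(p)^2 + 2.37*sin(p) + 0.74)^2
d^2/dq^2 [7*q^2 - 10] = 14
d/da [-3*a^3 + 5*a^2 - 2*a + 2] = -9*a^2 + 10*a - 2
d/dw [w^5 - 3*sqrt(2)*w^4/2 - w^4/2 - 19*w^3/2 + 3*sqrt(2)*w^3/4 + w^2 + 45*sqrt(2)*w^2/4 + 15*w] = 5*w^4 - 6*sqrt(2)*w^3 - 2*w^3 - 57*w^2/2 + 9*sqrt(2)*w^2/4 + 2*w + 45*sqrt(2)*w/2 + 15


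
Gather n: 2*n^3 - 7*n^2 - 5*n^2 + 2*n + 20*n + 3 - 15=2*n^3 - 12*n^2 + 22*n - 12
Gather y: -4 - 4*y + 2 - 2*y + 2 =-6*y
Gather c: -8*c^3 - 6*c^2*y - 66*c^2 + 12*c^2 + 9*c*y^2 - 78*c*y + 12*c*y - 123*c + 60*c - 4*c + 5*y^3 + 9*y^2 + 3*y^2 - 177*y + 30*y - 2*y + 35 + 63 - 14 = -8*c^3 + c^2*(-6*y - 54) + c*(9*y^2 - 66*y - 67) + 5*y^3 + 12*y^2 - 149*y + 84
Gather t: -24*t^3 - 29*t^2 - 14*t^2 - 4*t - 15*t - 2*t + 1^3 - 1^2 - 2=-24*t^3 - 43*t^2 - 21*t - 2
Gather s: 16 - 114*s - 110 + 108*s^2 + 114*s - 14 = 108*s^2 - 108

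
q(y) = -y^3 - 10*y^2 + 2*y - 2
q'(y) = -3*y^2 - 20*y + 2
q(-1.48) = -23.62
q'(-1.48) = 25.03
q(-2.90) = -67.51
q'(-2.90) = 34.77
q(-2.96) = -69.60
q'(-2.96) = 34.92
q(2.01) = -46.50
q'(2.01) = -50.32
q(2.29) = -61.87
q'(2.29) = -59.53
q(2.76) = -93.68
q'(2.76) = -76.05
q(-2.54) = -55.21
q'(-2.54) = 33.45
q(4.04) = -223.08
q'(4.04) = -127.76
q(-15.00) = 1093.00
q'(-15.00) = -373.00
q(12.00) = -3146.00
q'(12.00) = -670.00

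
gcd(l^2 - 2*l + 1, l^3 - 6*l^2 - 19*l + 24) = l - 1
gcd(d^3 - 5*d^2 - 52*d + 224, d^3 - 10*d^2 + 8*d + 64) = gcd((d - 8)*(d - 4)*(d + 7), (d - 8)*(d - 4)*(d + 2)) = d^2 - 12*d + 32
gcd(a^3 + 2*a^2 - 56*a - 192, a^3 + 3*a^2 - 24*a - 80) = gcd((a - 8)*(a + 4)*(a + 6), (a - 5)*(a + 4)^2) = a + 4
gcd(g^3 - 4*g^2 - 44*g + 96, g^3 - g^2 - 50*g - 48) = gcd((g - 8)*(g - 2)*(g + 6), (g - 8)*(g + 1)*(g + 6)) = g^2 - 2*g - 48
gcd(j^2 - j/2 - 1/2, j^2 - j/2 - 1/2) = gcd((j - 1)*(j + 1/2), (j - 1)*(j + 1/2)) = j^2 - j/2 - 1/2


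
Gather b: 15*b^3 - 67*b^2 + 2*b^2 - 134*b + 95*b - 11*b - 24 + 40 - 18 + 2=15*b^3 - 65*b^2 - 50*b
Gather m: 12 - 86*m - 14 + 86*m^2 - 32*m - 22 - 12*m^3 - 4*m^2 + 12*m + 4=-12*m^3 + 82*m^2 - 106*m - 20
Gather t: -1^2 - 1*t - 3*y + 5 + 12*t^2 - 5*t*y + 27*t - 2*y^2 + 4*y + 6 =12*t^2 + t*(26 - 5*y) - 2*y^2 + y + 10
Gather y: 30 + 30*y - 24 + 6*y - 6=36*y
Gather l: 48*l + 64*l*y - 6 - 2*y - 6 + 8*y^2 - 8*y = l*(64*y + 48) + 8*y^2 - 10*y - 12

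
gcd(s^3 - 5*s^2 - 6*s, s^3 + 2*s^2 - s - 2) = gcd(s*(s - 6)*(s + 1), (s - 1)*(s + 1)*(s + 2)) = s + 1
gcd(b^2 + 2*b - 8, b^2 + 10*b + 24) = b + 4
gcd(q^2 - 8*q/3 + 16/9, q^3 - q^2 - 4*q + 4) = 1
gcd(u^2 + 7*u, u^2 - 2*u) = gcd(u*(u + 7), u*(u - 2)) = u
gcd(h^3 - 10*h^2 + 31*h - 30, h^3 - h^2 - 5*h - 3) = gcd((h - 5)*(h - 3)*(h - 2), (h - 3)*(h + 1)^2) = h - 3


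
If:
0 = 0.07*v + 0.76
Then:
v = -10.86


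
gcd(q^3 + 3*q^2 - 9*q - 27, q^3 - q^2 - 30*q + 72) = q - 3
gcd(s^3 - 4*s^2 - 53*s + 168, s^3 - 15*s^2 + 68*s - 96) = s^2 - 11*s + 24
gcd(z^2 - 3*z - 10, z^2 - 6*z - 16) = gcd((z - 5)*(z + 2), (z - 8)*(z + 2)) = z + 2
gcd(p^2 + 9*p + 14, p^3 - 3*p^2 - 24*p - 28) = p + 2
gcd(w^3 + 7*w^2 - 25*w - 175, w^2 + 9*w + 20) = w + 5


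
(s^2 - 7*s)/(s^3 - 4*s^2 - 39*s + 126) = s/(s^2 + 3*s - 18)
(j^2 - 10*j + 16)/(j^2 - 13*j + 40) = (j - 2)/(j - 5)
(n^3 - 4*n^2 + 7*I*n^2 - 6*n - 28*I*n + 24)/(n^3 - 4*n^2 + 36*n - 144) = (n + I)/(n - 6*I)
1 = 1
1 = 1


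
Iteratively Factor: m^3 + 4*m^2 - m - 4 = (m + 1)*(m^2 + 3*m - 4) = (m - 1)*(m + 1)*(m + 4)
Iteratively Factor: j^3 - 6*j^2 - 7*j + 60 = (j + 3)*(j^2 - 9*j + 20) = (j - 5)*(j + 3)*(j - 4)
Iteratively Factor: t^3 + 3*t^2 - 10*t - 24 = (t + 2)*(t^2 + t - 12) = (t + 2)*(t + 4)*(t - 3)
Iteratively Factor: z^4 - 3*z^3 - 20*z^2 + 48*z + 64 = (z + 4)*(z^3 - 7*z^2 + 8*z + 16) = (z - 4)*(z + 4)*(z^2 - 3*z - 4) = (z - 4)*(z + 1)*(z + 4)*(z - 4)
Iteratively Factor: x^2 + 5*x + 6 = (x + 2)*(x + 3)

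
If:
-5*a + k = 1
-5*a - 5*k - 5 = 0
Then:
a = -1/3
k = -2/3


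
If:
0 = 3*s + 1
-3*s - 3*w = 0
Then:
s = -1/3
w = 1/3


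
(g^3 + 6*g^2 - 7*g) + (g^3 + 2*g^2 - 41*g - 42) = 2*g^3 + 8*g^2 - 48*g - 42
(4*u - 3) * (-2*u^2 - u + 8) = -8*u^3 + 2*u^2 + 35*u - 24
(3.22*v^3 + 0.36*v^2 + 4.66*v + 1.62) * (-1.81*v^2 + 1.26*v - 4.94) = -5.8282*v^5 + 3.4056*v^4 - 23.8878*v^3 + 1.161*v^2 - 20.9792*v - 8.0028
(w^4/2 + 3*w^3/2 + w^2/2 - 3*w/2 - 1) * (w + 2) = w^5/2 + 5*w^4/2 + 7*w^3/2 - w^2/2 - 4*w - 2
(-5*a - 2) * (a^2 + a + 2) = -5*a^3 - 7*a^2 - 12*a - 4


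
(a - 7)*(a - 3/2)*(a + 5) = a^3 - 7*a^2/2 - 32*a + 105/2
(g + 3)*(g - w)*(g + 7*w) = g^3 + 6*g^2*w + 3*g^2 - 7*g*w^2 + 18*g*w - 21*w^2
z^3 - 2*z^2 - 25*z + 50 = (z - 5)*(z - 2)*(z + 5)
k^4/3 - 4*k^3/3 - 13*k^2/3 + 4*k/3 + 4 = (k/3 + 1/3)*(k - 6)*(k - 1)*(k + 2)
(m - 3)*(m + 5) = m^2 + 2*m - 15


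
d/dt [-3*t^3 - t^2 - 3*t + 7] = -9*t^2 - 2*t - 3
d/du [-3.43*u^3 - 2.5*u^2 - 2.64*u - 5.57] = -10.29*u^2 - 5.0*u - 2.64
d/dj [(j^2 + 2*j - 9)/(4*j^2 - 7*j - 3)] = 3*(-5*j^2 + 22*j - 23)/(16*j^4 - 56*j^3 + 25*j^2 + 42*j + 9)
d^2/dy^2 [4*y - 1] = 0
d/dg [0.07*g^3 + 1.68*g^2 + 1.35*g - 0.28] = 0.21*g^2 + 3.36*g + 1.35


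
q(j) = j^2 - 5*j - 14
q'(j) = 2*j - 5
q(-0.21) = -12.91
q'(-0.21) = -5.42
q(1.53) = -19.31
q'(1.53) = -1.94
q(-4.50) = 28.75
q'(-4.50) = -14.00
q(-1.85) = -1.33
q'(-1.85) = -8.70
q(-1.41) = -4.96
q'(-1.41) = -7.82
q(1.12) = -18.35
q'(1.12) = -2.76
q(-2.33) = 3.08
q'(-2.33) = -9.66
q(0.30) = -15.41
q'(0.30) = -4.40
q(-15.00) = 286.00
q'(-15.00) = -35.00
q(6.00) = -8.00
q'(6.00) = 7.00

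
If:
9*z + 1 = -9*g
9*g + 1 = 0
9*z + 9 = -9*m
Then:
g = -1/9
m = -1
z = 0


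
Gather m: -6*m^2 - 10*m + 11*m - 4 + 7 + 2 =-6*m^2 + m + 5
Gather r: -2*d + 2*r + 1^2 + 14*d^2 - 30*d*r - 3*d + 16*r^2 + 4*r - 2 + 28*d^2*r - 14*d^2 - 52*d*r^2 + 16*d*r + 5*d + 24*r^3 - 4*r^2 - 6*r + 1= 24*r^3 + r^2*(12 - 52*d) + r*(28*d^2 - 14*d)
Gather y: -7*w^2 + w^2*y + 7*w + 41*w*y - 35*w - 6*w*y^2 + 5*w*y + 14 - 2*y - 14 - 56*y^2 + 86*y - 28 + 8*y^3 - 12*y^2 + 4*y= -7*w^2 - 28*w + 8*y^3 + y^2*(-6*w - 68) + y*(w^2 + 46*w + 88) - 28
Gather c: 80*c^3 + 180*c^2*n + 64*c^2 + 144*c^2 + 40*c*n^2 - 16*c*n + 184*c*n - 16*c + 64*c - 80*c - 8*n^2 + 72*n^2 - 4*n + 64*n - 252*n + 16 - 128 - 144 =80*c^3 + c^2*(180*n + 208) + c*(40*n^2 + 168*n - 32) + 64*n^2 - 192*n - 256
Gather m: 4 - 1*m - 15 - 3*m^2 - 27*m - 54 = -3*m^2 - 28*m - 65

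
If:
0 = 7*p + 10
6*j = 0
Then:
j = 0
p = -10/7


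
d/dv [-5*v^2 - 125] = -10*v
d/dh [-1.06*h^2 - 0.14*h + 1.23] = -2.12*h - 0.14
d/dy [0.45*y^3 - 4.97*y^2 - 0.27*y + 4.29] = 1.35*y^2 - 9.94*y - 0.27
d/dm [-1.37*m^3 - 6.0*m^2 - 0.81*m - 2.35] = -4.11*m^2 - 12.0*m - 0.81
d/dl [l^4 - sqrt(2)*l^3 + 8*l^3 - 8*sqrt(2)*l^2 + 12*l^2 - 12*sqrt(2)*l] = 4*l^3 - 3*sqrt(2)*l^2 + 24*l^2 - 16*sqrt(2)*l + 24*l - 12*sqrt(2)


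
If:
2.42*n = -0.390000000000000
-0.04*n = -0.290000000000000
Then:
No Solution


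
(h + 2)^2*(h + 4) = h^3 + 8*h^2 + 20*h + 16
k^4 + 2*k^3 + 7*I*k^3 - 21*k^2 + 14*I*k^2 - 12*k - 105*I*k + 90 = (k - 3)*(k + 5)*(k + I)*(k + 6*I)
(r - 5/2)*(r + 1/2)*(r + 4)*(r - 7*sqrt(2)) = r^4 - 7*sqrt(2)*r^3 + 2*r^3 - 14*sqrt(2)*r^2 - 37*r^2/4 - 5*r + 259*sqrt(2)*r/4 + 35*sqrt(2)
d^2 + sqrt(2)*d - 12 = (d - 2*sqrt(2))*(d + 3*sqrt(2))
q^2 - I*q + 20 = (q - 5*I)*(q + 4*I)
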